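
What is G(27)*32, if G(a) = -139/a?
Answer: -4448/27 ≈ -164.74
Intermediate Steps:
G(27)*32 = -139/27*32 = -4448/27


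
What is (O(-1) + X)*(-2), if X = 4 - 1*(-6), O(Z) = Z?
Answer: -18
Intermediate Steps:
X = 10 (X = 4 + 6 = 10)
(O(-1) + X)*(-2) = (-1 + 10)*(-2) = 9*(-2) = -18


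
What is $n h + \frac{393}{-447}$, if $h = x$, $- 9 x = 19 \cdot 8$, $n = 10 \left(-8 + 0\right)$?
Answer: $\frac{1810661}{1341} \approx 1350.2$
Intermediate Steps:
$n = -80$ ($n = 10 \left(-8\right) = -80$)
$x = - \frac{152}{9}$ ($x = - \frac{19 \cdot 8}{9} = \left(- \frac{1}{9}\right) 152 = - \frac{152}{9} \approx -16.889$)
$h = - \frac{152}{9} \approx -16.889$
$n h + \frac{393}{-447} = \left(-80\right) \left(- \frac{152}{9}\right) + \frac{393}{-447} = \frac{12160}{9} + 393 \left(- \frac{1}{447}\right) = \frac{12160}{9} - \frac{131}{149} = \frac{1810661}{1341}$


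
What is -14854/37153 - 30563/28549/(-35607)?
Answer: -1161431744491/2905205250783 ≈ -0.39978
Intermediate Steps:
-14854/37153 - 30563/28549/(-35607) = -14854*1/37153 - 30563*1/28549*(-1/35607) = -14854/37153 - 30563/28549*(-1/35607) = -14854/37153 + 2351/78195711 = -1161431744491/2905205250783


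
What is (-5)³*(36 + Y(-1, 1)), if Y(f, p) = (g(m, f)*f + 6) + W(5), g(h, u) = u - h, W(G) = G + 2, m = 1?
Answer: -6375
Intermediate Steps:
W(G) = 2 + G
Y(f, p) = 13 + f*(-1 + f) (Y(f, p) = ((f - 1*1)*f + 6) + (2 + 5) = ((f - 1)*f + 6) + 7 = ((-1 + f)*f + 6) + 7 = (f*(-1 + f) + 6) + 7 = (6 + f*(-1 + f)) + 7 = 13 + f*(-1 + f))
(-5)³*(36 + Y(-1, 1)) = (-5)³*(36 + (13 - (-1 - 1))) = -125*(36 + (13 - 1*(-2))) = -125*(36 + (13 + 2)) = -125*(36 + 15) = -125*51 = -6375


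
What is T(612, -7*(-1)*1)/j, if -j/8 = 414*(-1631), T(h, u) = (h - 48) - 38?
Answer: 263/2700936 ≈ 9.7374e-5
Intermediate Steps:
T(h, u) = -86 + h (T(h, u) = (-48 + h) - 38 = -86 + h)
j = 5401872 (j = -3312*(-1631) = -8*(-675234) = 5401872)
T(612, -7*(-1)*1)/j = (-86 + 612)/5401872 = 526*(1/5401872) = 263/2700936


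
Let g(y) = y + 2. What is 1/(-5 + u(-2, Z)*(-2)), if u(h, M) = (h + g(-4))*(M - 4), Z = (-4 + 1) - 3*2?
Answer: -1/109 ≈ -0.0091743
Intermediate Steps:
g(y) = 2 + y
Z = -9 (Z = -3 - 6 = -9)
u(h, M) = (-4 + M)*(-2 + h) (u(h, M) = (h + (2 - 4))*(M - 4) = (h - 2)*(-4 + M) = (-2 + h)*(-4 + M) = (-4 + M)*(-2 + h))
1/(-5 + u(-2, Z)*(-2)) = 1/(-5 + (8 - 4*(-2) - 2*(-9) - 9*(-2))*(-2)) = 1/(-5 + (8 + 8 + 18 + 18)*(-2)) = 1/(-5 + 52*(-2)) = 1/(-5 - 104) = 1/(-109) = -1/109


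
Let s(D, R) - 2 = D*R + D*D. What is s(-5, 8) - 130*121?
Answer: -15743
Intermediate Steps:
s(D, R) = 2 + D**2 + D*R (s(D, R) = 2 + (D*R + D*D) = 2 + (D*R + D**2) = 2 + (D**2 + D*R) = 2 + D**2 + D*R)
s(-5, 8) - 130*121 = (2 + (-5)**2 - 5*8) - 130*121 = (2 + 25 - 40) - 15730 = -13 - 15730 = -15743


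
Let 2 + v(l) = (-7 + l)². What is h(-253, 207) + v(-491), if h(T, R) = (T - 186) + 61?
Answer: 247624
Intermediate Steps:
h(T, R) = -125 + T (h(T, R) = (-186 + T) + 61 = -125 + T)
v(l) = -2 + (-7 + l)²
h(-253, 207) + v(-491) = (-125 - 253) + (-2 + (-7 - 491)²) = -378 + (-2 + (-498)²) = -378 + (-2 + 248004) = -378 + 248002 = 247624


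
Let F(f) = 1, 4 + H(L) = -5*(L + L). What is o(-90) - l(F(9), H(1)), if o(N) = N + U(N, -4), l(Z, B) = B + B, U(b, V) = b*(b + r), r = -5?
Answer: 8488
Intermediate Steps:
H(L) = -4 - 10*L (H(L) = -4 - 5*(L + L) = -4 - 10*L)
U(b, V) = b*(-5 + b) (U(b, V) = b*(b - 5) = b*(-5 + b))
l(Z, B) = 2*B
o(N) = N + N*(-5 + N)
o(-90) - l(F(9), H(1)) = -90*(-4 - 90) - 2*(-4 - 10*1) = -90*(-94) - 2*(-4 - 10) = 8460 - 2*(-14) = 8460 - 1*(-28) = 8460 + 28 = 8488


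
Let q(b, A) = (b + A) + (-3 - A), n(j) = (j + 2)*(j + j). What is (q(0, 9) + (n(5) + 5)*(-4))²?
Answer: 91809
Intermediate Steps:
n(j) = 2*j*(2 + j) (n(j) = (2 + j)*(2*j) = 2*j*(2 + j))
q(b, A) = -3 + b (q(b, A) = (A + b) + (-3 - A) = -3 + b)
(q(0, 9) + (n(5) + 5)*(-4))² = ((-3 + 0) + (2*5*(2 + 5) + 5)*(-4))² = (-3 + (2*5*7 + 5)*(-4))² = (-3 + (70 + 5)*(-4))² = (-3 + 75*(-4))² = (-3 - 300)² = (-303)² = 91809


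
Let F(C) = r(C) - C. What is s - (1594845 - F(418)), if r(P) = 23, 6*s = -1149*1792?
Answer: -1938408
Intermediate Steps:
s = -343168 (s = (-1149*1792)/6 = (⅙)*(-2059008) = -343168)
F(C) = 23 - C
s - (1594845 - F(418)) = -343168 - (1594845 - (23 - 1*418)) = -343168 - (1594845 - (23 - 418)) = -343168 - (1594845 - 1*(-395)) = -343168 - (1594845 + 395) = -343168 - 1*1595240 = -343168 - 1595240 = -1938408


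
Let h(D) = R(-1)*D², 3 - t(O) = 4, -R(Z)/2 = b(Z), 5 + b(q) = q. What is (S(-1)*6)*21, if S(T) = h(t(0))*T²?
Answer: 1512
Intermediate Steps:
b(q) = -5 + q
R(Z) = 10 - 2*Z (R(Z) = -2*(-5 + Z) = 10 - 2*Z)
t(O) = -1 (t(O) = 3 - 1*4 = 3 - 4 = -1)
h(D) = 12*D² (h(D) = (10 - 2*(-1))*D² = (10 + 2)*D² = 12*D²)
S(T) = 12*T² (S(T) = (12*(-1)²)*T² = (12*1)*T² = 12*T²)
(S(-1)*6)*21 = ((12*(-1)²)*6)*21 = ((12*1)*6)*21 = (12*6)*21 = 72*21 = 1512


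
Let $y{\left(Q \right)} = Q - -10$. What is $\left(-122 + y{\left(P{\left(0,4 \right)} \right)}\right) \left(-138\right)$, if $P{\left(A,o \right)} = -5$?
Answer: $16146$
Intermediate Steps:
$y{\left(Q \right)} = 10 + Q$ ($y{\left(Q \right)} = Q + 10 = 10 + Q$)
$\left(-122 + y{\left(P{\left(0,4 \right)} \right)}\right) \left(-138\right) = \left(-122 + \left(10 - 5\right)\right) \left(-138\right) = \left(-122 + 5\right) \left(-138\right) = \left(-117\right) \left(-138\right) = 16146$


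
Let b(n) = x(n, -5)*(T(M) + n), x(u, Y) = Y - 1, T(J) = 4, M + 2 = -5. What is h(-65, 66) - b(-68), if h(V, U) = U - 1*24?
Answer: -342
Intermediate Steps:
M = -7 (M = -2 - 5 = -7)
h(V, U) = -24 + U (h(V, U) = U - 24 = -24 + U)
x(u, Y) = -1 + Y
b(n) = -24 - 6*n (b(n) = (-1 - 5)*(4 + n) = -6*(4 + n) = -24 - 6*n)
h(-65, 66) - b(-68) = (-24 + 66) - (-24 - 6*(-68)) = 42 - (-24 + 408) = 42 - 1*384 = 42 - 384 = -342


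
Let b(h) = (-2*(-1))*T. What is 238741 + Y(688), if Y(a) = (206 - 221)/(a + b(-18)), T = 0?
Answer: 164253793/688 ≈ 2.3874e+5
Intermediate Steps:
b(h) = 0 (b(h) = -2*(-1)*0 = 2*0 = 0)
Y(a) = -15/a (Y(a) = (206 - 221)/(a + 0) = -15/a)
238741 + Y(688) = 238741 - 15/688 = 164253793/688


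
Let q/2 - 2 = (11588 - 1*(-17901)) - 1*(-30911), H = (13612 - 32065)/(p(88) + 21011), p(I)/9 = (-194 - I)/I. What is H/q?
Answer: -67661/9294005405 ≈ -7.2801e-6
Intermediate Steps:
p(I) = 9*(-194 - I)/I (p(I) = 9*((-194 - I)/I) = 9*(-194 - I)/I)
H = -811932/923215 (H = (13612 - 32065)/((-9 - 1746/88) + 21011) = -18453/((-9 - 1746*1/88) + 21011) = -18453/((-9 - 873/44) + 21011) = -18453/(-1269/44 + 21011) = -18453/923215/44 = -18453*44/923215 = -811932/923215 ≈ -0.87946)
q = 120804 (q = 4 + 2*((11588 - 1*(-17901)) - 1*(-30911)) = 4 + 2*((11588 + 17901) + 30911) = 4 + 2*(29489 + 30911) = 4 + 2*60400 = 4 + 120800 = 120804)
H/q = -811932/923215/120804 = -811932/923215*1/120804 = -67661/9294005405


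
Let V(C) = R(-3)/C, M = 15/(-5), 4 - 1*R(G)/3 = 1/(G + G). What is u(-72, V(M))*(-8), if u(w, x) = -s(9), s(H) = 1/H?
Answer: 8/9 ≈ 0.88889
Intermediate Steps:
s(H) = 1/H
R(G) = 12 - 3/(2*G) (R(G) = 12 - 3/(G + G) = 12 - 3*1/(2*G) = 12 - 3/(2*G))
M = -3 (M = 15*(-1/5) = -3)
V(C) = 25/(2*C) (V(C) = (12 - 3/2/(-3))/C = (12 - 3/2*(-1/3))/C = (12 + 1/2)/C = 25/(2*C))
u(w, x) = -1/9
u(-72, V(M))*(-8) = -1/9*(-8) = 8/9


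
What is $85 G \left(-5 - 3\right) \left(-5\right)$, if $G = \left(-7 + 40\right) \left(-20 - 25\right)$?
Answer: $-5049000$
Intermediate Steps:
$G = -1485$ ($G = 33 \left(-45\right) = -1485$)
$85 G \left(-5 - 3\right) \left(-5\right) = 85 \left(-1485\right) \left(-5 - 3\right) \left(-5\right) = - 126225 \left(\left(-8\right) \left(-5\right)\right) = \left(-126225\right) 40 = -5049000$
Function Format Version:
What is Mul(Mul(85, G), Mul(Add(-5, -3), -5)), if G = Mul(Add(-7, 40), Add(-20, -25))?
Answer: -5049000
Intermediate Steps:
G = -1485 (G = Mul(33, -45) = -1485)
Mul(Mul(85, G), Mul(Add(-5, -3), -5)) = Mul(Mul(85, -1485), Mul(Add(-5, -3), -5)) = Mul(-126225, Mul(-8, -5)) = Mul(-126225, 40) = -5049000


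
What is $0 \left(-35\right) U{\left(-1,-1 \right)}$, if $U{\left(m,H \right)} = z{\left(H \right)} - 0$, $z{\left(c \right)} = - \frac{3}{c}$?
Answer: $0$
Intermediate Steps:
$U{\left(m,H \right)} = - \frac{3}{H}$ ($U{\left(m,H \right)} = - \frac{3}{H} - 0 = - \frac{3}{H} + 0 = - \frac{3}{H}$)
$0 \left(-35\right) U{\left(-1,-1 \right)} = 0 \left(-35\right) \left(- \frac{3}{-1}\right) = 0 \left(\left(-3\right) \left(-1\right)\right) = 0 \cdot 3 = 0$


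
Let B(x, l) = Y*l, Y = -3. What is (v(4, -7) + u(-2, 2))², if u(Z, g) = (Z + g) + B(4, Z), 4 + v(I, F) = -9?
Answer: 49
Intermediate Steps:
v(I, F) = -13 (v(I, F) = -4 - 9 = -13)
B(x, l) = -3*l
u(Z, g) = g - 2*Z (u(Z, g) = (Z + g) - 3*Z = g - 2*Z)
(v(4, -7) + u(-2, 2))² = (-13 + (2 - 2*(-2)))² = (-13 + (2 + 4))² = (-13 + 6)² = (-7)² = 49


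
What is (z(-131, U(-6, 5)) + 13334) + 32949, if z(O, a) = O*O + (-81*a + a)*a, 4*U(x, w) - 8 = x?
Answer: 63424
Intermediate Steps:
U(x, w) = 2 + x/4
z(O, a) = O² - 80*a² (z(O, a) = O² + (-80*a)*a = O² - 80*a²)
(z(-131, U(-6, 5)) + 13334) + 32949 = (((-131)² - 80*(2 + (¼)*(-6))²) + 13334) + 32949 = ((17161 - 80*(2 - 3/2)²) + 13334) + 32949 = ((17161 - 80*(½)²) + 13334) + 32949 = ((17161 - 80*¼) + 13334) + 32949 = ((17161 - 20) + 13334) + 32949 = (17141 + 13334) + 32949 = 30475 + 32949 = 63424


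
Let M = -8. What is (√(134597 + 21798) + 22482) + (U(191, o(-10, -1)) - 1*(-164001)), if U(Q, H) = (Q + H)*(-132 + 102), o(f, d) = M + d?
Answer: 181023 + √156395 ≈ 1.8142e+5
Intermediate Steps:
o(f, d) = -8 + d
U(Q, H) = -30*H - 30*Q (U(Q, H) = (H + Q)*(-30) = -30*H - 30*Q)
(√(134597 + 21798) + 22482) + (U(191, o(-10, -1)) - 1*(-164001)) = (√(134597 + 21798) + 22482) + ((-30*(-8 - 1) - 30*191) - 1*(-164001)) = (√156395 + 22482) + ((-30*(-9) - 5730) + 164001) = (22482 + √156395) + ((270 - 5730) + 164001) = (22482 + √156395) + (-5460 + 164001) = (22482 + √156395) + 158541 = 181023 + √156395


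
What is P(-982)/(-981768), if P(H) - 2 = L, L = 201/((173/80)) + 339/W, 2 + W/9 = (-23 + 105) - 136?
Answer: -2740019/28534105152 ≈ -9.6026e-5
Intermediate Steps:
W = -504 (W = -18 + 9*((-23 + 105) - 136) = -18 + 9*(82 - 136) = -18 + 9*(-54) = -18 - 486 = -504)
L = 2681891/29064 (L = 201/((173/80)) + 339/(-504) = 201/((173*(1/80))) + 339*(-1/504) = 201/(173/80) - 113/168 = 201*(80/173) - 113/168 = 16080/173 - 113/168 = 2681891/29064 ≈ 92.275)
P(H) = 2740019/29064 (P(H) = 2 + 2681891/29064 = 2740019/29064)
P(-982)/(-981768) = (2740019/29064)/(-981768) = (2740019/29064)*(-1/981768) = -2740019/28534105152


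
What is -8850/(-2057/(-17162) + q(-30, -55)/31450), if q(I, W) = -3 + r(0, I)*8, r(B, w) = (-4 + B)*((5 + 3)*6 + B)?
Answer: -1194185591250/9570083 ≈ -1.2478e+5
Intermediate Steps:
r(B, w) = (-4 + B)*(48 + B) (r(B, w) = (-4 + B)*(8*6 + B) = (-4 + B)*(48 + B))
q(I, W) = -1539 (q(I, W) = -3 + (-192 + 0² + 44*0)*8 = -3 + (-192 + 0 + 0)*8 = -3 - 192*8 = -3 - 1536 = -1539)
-8850/(-2057/(-17162) + q(-30, -55)/31450) = -8850/(-2057/(-17162) - 1539/31450) = -8850/(-2057*(-1/17162) - 1539*1/31450) = -8850/(2057/17162 - 1539/31450) = -8850/9570083/134936225 = -8850*134936225/9570083 = -1194185591250/9570083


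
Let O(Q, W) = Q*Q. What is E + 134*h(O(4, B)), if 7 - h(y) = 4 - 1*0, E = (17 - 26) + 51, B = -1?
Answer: 444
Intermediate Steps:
O(Q, W) = Q²
E = 42 (E = -9 + 51 = 42)
h(y) = 3 (h(y) = 7 - (4 - 1*0) = 7 - (4 + 0) = 7 - 1*4 = 7 - 4 = 3)
E + 134*h(O(4, B)) = 42 + 134*3 = 42 + 402 = 444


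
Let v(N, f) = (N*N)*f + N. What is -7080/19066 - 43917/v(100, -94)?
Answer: -969528413/2986688900 ≈ -0.32462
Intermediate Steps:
v(N, f) = N + f*N**2 (v(N, f) = N**2*f + N = f*N**2 + N = N + f*N**2)
-7080/19066 - 43917/v(100, -94) = -7080/19066 - 43917*1/(100*(1 + 100*(-94))) = -7080*1/19066 - 43917*1/(100*(1 - 9400)) = -3540/9533 - 43917/(100*(-9399)) = -3540/9533 - 43917/(-939900) = -3540/9533 - 43917*(-1/939900) = -3540/9533 + 14639/313300 = -969528413/2986688900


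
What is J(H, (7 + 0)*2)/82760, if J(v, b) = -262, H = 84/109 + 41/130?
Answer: -131/41380 ≈ -0.0031658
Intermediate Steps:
H = 15389/14170 (H = 84*(1/109) + 41*(1/130) = 84/109 + 41/130 = 15389/14170 ≈ 1.0860)
J(H, (7 + 0)*2)/82760 = -262/82760 = -262*1/82760 = -131/41380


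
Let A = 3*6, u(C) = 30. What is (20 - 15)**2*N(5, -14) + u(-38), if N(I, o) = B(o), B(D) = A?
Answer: 480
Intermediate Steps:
A = 18
B(D) = 18
N(I, o) = 18
(20 - 15)**2*N(5, -14) + u(-38) = (20 - 15)**2*18 + 30 = 5**2*18 + 30 = 25*18 + 30 = 450 + 30 = 480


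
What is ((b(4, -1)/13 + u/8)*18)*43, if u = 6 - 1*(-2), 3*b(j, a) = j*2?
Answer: 12126/13 ≈ 932.77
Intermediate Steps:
b(j, a) = 2*j/3 (b(j, a) = (j*2)/3 = (2*j)/3 = 2*j/3)
u = 8 (u = 6 + 2 = 8)
((b(4, -1)/13 + u/8)*18)*43 = ((((⅔)*4)/13 + 8/8)*18)*43 = (((8/3)*(1/13) + 8*(⅛))*18)*43 = ((8/39 + 1)*18)*43 = ((47/39)*18)*43 = (282/13)*43 = 12126/13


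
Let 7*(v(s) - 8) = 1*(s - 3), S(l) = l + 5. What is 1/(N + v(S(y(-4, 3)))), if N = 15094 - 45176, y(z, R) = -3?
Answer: -7/210519 ≈ -3.3251e-5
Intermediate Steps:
S(l) = 5 + l
v(s) = 53/7 + s/7 (v(s) = 8 + (1*(s - 3))/7 = 8 + (1*(-3 + s))/7 = 8 + (-3 + s)/7 = 8 + (-3/7 + s/7) = 53/7 + s/7)
N = -30082
1/(N + v(S(y(-4, 3)))) = 1/(-30082 + (53/7 + (5 - 3)/7)) = 1/(-30082 + (53/7 + (1/7)*2)) = 1/(-30082 + (53/7 + 2/7)) = 1/(-30082 + 55/7) = 1/(-210519/7) = -7/210519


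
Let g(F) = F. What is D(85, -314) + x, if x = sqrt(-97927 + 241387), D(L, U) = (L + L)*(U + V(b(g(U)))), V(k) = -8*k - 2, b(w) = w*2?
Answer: 800360 + 6*sqrt(3985) ≈ 8.0074e+5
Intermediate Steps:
b(w) = 2*w
V(k) = -2 - 8*k
D(L, U) = 2*L*(-2 - 15*U) (D(L, U) = (L + L)*(U + (-2 - 16*U)) = (2*L)*(U + (-2 - 16*U)) = (2*L)*(-2 - 15*U) = 2*L*(-2 - 15*U))
x = 6*sqrt(3985) (x = sqrt(143460) = 6*sqrt(3985) ≈ 378.76)
D(85, -314) + x = -2*85*(2 + 15*(-314)) + 6*sqrt(3985) = -2*85*(2 - 4710) + 6*sqrt(3985) = -2*85*(-4708) + 6*sqrt(3985) = 800360 + 6*sqrt(3985)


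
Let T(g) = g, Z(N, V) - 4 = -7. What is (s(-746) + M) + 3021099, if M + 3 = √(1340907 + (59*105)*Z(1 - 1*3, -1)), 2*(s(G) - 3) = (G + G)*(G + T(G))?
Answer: 4134131 + √1322322 ≈ 4.1353e+6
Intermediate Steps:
Z(N, V) = -3 (Z(N, V) = 4 - 7 = -3)
s(G) = 3 + 2*G² (s(G) = 3 + ((G + G)*(G + G))/2 = 3 + ((2*G)*(2*G))/2 = 3 + (4*G²)/2 = 3 + 2*G²)
M = -3 + √1322322 (M = -3 + √(1340907 + (59*105)*(-3)) = -3 + √(1340907 + 6195*(-3)) = -3 + √(1340907 - 18585) = -3 + √1322322 ≈ 1146.9)
(s(-746) + M) + 3021099 = ((3 + 2*(-746)²) + (-3 + √1322322)) + 3021099 = ((3 + 2*556516) + (-3 + √1322322)) + 3021099 = ((3 + 1113032) + (-3 + √1322322)) + 3021099 = (1113035 + (-3 + √1322322)) + 3021099 = (1113032 + √1322322) + 3021099 = 4134131 + √1322322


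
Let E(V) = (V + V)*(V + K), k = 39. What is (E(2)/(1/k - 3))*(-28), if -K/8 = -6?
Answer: 54600/29 ≈ 1882.8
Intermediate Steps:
K = 48 (K = -8*(-6) = 48)
E(V) = 2*V*(48 + V) (E(V) = (V + V)*(V + 48) = (2*V)*(48 + V) = 2*V*(48 + V))
(E(2)/(1/k - 3))*(-28) = ((2*2*(48 + 2))/(1/39 - 3))*(-28) = ((2*2*50)/(1/39 - 3))*(-28) = (200/(-116/39))*(-28) = -39/116*200*(-28) = -1950/29*(-28) = 54600/29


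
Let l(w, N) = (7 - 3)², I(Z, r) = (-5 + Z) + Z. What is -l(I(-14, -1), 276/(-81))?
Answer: -16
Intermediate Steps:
I(Z, r) = -5 + 2*Z
l(w, N) = 16 (l(w, N) = 4² = 16)
-l(I(-14, -1), 276/(-81)) = -1*16 = -16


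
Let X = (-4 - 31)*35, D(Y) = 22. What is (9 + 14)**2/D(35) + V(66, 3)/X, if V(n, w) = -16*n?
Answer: 671257/26950 ≈ 24.908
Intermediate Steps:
X = -1225 (X = -35*35 = -1225)
(9 + 14)**2/D(35) + V(66, 3)/X = (9 + 14)**2/22 - 16*66/(-1225) = 23**2*(1/22) - 1056*(-1/1225) = 529*(1/22) + 1056/1225 = 529/22 + 1056/1225 = 671257/26950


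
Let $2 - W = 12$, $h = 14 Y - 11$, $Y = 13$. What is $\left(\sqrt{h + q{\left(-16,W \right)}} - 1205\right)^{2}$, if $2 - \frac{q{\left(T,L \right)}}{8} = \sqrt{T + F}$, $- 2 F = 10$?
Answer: $\left(1205 - \sqrt{187 - 8 i \sqrt{21}}\right)^{2} \approx 1.4191 \cdot 10^{6} + 3179.0 i$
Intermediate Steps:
$F = -5$ ($F = \left(- \frac{1}{2}\right) 10 = -5$)
$h = 171$ ($h = 14 \cdot 13 - 11 = 182 - 11 = 171$)
$W = -10$ ($W = 2 - 12 = -10$)
$q{\left(T,L \right)} = 16 - 8 \sqrt{-5 + T}$ ($q{\left(T,L \right)} = 16 - 8 \sqrt{T - 5} = 16 - 8 \sqrt{-5 + T}$)
$\left(\sqrt{h + q{\left(-16,W \right)}} - 1205\right)^{2} = \left(\sqrt{171 + \left(16 - 8 \sqrt{-5 - 16}\right)} - 1205\right)^{2} = \left(\sqrt{171 + \left(16 - 8 \sqrt{-21}\right)} - 1205\right)^{2} = \left(\sqrt{171 + \left(16 - 8 i \sqrt{21}\right)} - 1205\right)^{2} = \left(\sqrt{187 - 8 i \sqrt{21}} - 1205\right)^{2} = \left(-1205 + \sqrt{187 - 8 i \sqrt{21}}\right)^{2}$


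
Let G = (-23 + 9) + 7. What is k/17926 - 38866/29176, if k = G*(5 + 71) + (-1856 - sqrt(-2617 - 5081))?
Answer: -191596051/130752244 - I*sqrt(7698)/17926 ≈ -1.4653 - 0.0048945*I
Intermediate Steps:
G = -7 (G = -14 + 7 = -7)
k = -2388 - I*sqrt(7698) (k = -7*(5 + 71) + (-1856 - sqrt(-2617 - 5081)) = -7*76 + (-1856 - sqrt(-7698)) = -532 + (-1856 - I*sqrt(7698)) = -2388 - I*sqrt(7698) ≈ -2388.0 - 87.738*I)
k/17926 - 38866/29176 = (-2388 - I*sqrt(7698))/17926 - 38866/29176 = (-2388 - I*sqrt(7698))*(1/17926) - 38866*1/29176 = (-1194/8963 - I*sqrt(7698)/17926) - 19433/14588 = -191596051/130752244 - I*sqrt(7698)/17926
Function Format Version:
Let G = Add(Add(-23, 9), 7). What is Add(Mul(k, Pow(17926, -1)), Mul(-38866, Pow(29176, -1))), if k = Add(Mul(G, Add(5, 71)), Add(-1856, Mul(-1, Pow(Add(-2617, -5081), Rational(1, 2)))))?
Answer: Add(Rational(-191596051, 130752244), Mul(Rational(-1, 17926), I, Pow(7698, Rational(1, 2)))) ≈ Add(-1.4653, Mul(-0.0048945, I))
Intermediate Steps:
G = -7 (G = Add(-14, 7) = -7)
k = Add(-2388, Mul(-1, I, Pow(7698, Rational(1, 2)))) (k = Add(Mul(-7, Add(5, 71)), Add(-1856, Mul(-1, Pow(Add(-2617, -5081), Rational(1, 2))))) = Add(Mul(-7, 76), Add(-1856, Mul(-1, Pow(-7698, Rational(1, 2))))) = Add(-532, Add(-1856, Mul(-1, Mul(I, Pow(7698, Rational(1, 2)))))) = Add(-532, Add(-1856, Mul(-1, I, Pow(7698, Rational(1, 2))))) = Add(-2388, Mul(-1, I, Pow(7698, Rational(1, 2)))) ≈ Add(-2388.0, Mul(-87.738, I)))
Add(Mul(k, Pow(17926, -1)), Mul(-38866, Pow(29176, -1))) = Add(Mul(Add(-2388, Mul(-1, I, Pow(7698, Rational(1, 2)))), Pow(17926, -1)), Mul(-38866, Pow(29176, -1))) = Add(Mul(Add(-2388, Mul(-1, I, Pow(7698, Rational(1, 2)))), Rational(1, 17926)), Mul(-38866, Rational(1, 29176))) = Add(Add(Rational(-1194, 8963), Mul(Rational(-1, 17926), I, Pow(7698, Rational(1, 2)))), Rational(-19433, 14588)) = Add(Rational(-191596051, 130752244), Mul(Rational(-1, 17926), I, Pow(7698, Rational(1, 2))))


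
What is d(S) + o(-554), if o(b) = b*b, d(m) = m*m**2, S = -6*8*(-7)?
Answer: 38239972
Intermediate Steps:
S = 336 (S = -48*(-7) = 336)
d(m) = m**3
o(b) = b**2
d(S) + o(-554) = 336**3 + (-554)**2 = 37933056 + 306916 = 38239972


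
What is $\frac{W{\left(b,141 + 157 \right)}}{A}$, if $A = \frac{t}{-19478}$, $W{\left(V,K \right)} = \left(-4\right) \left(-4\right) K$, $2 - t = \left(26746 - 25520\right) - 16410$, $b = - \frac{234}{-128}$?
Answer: $- \frac{46435552}{7593} \approx -6115.6$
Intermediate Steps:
$b = \frac{117}{64}$ ($b = \left(-234\right) \left(- \frac{1}{128}\right) = \frac{117}{64} \approx 1.8281$)
$t = 15186$ ($t = 2 - \left(\left(26746 - 25520\right) - 16410\right) = 2 - \left(1226 - 16410\right) = 2 - -15184 = 2 + 15184 = 15186$)
$W{\left(V,K \right)} = 16 K$
$A = - \frac{7593}{9739}$ ($A = \frac{15186}{-19478} = 15186 \left(- \frac{1}{19478}\right) = - \frac{7593}{9739} \approx -0.77965$)
$\frac{W{\left(b,141 + 157 \right)}}{A} = \frac{16 \left(141 + 157\right)}{- \frac{7593}{9739}} = 16 \cdot 298 \left(- \frac{9739}{7593}\right) = 4768 \left(- \frac{9739}{7593}\right) = - \frac{46435552}{7593}$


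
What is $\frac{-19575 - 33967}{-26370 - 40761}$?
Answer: $\frac{53542}{67131} \approx 0.79757$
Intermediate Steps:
$\frac{-19575 - 33967}{-26370 - 40761} = - \frac{53542}{-67131} = \left(-53542\right) \left(- \frac{1}{67131}\right) = \frac{53542}{67131}$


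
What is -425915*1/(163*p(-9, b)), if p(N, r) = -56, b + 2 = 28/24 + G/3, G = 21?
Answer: 60845/1304 ≈ 46.660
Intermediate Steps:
b = 37/6 (b = -2 + (28/24 + 21/3) = -2 + (28*(1/24) + 21*(1/3)) = -2 + (7/6 + 7) = -2 + 49/6 = 37/6 ≈ 6.1667)
-425915*1/(163*p(-9, b)) = -425915/(163*(-56)) = -425915/(-9128) = -425915*(-1/9128) = 60845/1304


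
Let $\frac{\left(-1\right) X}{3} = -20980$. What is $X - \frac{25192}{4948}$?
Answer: $\frac{77850482}{1237} \approx 62935.0$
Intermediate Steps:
$X = 62940$ ($X = \left(-3\right) \left(-20980\right) = 62940$)
$X - \frac{25192}{4948} = 62940 - \frac{25192}{4948} = 62940 - \frac{6298}{1237} = \frac{77850482}{1237}$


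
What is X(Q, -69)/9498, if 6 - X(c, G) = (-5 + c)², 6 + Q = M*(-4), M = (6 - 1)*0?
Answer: -115/9498 ≈ -0.012108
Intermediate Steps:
M = 0 (M = 5*0 = 0)
Q = -6 (Q = -6 + 0*(-4) = -6 + 0 = -6)
X(c, G) = 6 - (-5 + c)²
X(Q, -69)/9498 = (6 - (-5 - 6)²)/9498 = (6 - 1*(-11)²)*(1/9498) = (6 - 1*121)*(1/9498) = (6 - 121)*(1/9498) = -115*1/9498 = -115/9498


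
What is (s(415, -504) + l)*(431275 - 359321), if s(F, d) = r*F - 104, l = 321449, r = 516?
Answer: 38530287690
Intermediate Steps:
s(F, d) = -104 + 516*F (s(F, d) = 516*F - 104 = -104 + 516*F)
(s(415, -504) + l)*(431275 - 359321) = ((-104 + 516*415) + 321449)*(431275 - 359321) = ((-104 + 214140) + 321449)*71954 = (214036 + 321449)*71954 = 535485*71954 = 38530287690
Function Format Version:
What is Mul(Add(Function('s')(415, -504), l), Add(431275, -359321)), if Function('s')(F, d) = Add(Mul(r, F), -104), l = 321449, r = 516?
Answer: 38530287690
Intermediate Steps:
Function('s')(F, d) = Add(-104, Mul(516, F)) (Function('s')(F, d) = Add(Mul(516, F), -104) = Add(-104, Mul(516, F)))
Mul(Add(Function('s')(415, -504), l), Add(431275, -359321)) = Mul(Add(Add(-104, Mul(516, 415)), 321449), Add(431275, -359321)) = Mul(Add(Add(-104, 214140), 321449), 71954) = Mul(Add(214036, 321449), 71954) = Mul(535485, 71954) = 38530287690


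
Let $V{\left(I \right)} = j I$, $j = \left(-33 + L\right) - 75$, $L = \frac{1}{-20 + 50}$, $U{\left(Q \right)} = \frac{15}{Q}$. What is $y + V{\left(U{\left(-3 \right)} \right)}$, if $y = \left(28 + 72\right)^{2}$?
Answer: $\frac{63239}{6} \approx 10540.0$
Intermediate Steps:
$y = 10000$ ($y = 100^{2} = 10000$)
$L = \frac{1}{30} \approx 0.033333$
$j = - \frac{3239}{30}$ ($j = \left(-33 + \frac{1}{30}\right) - 75 = - \frac{989}{30} - 75 = - \frac{3239}{30} \approx -107.97$)
$V{\left(I \right)} = - \frac{3239 I}{30}$
$y + V{\left(U{\left(-3 \right)} \right)} = 10000 - \frac{3239 \frac{15}{-3}}{30} = 10000 - \frac{3239 \cdot 15 \left(- \frac{1}{3}\right)}{30} = 10000 - - \frac{3239}{6} = 10000 + \frac{3239}{6} = \frac{63239}{6}$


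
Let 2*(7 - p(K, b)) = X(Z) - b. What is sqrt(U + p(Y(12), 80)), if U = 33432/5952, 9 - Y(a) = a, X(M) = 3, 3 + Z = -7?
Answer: sqrt(785974)/124 ≈ 7.1496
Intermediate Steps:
Z = -10 (Z = -3 - 7 = -10)
Y(a) = 9 - a
p(K, b) = 11/2 + b/2 (p(K, b) = 7 - (3 - b)/2 = 7 + (-3/2 + b/2) = 11/2 + b/2)
U = 1393/248 (U = 33432*(1/5952) = 1393/248 ≈ 5.6169)
sqrt(U + p(Y(12), 80)) = sqrt(1393/248 + (11/2 + (1/2)*80)) = sqrt(1393/248 + (11/2 + 40)) = sqrt(1393/248 + 91/2) = sqrt(12677/248) = sqrt(785974)/124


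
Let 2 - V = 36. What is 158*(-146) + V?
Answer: -23102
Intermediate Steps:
V = -34 (V = 2 - 1*36 = 2 - 36 = -34)
158*(-146) + V = 158*(-146) - 34 = -23068 - 34 = -23102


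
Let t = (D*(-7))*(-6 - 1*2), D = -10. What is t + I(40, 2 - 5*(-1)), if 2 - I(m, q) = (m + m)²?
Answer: -6958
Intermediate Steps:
I(m, q) = 2 - 4*m² (I(m, q) = 2 - (m + m)² = 2 - (2*m)² = 2 - 4*m²)
t = -560 (t = (-10*(-7))*(-6 - 1*2) = 70*(-6 - 2) = 70*(-8) = -560)
t + I(40, 2 - 5*(-1)) = -560 + (2 - 4*40²) = -560 + (2 - 4*1600) = -560 + (2 - 6400) = -560 - 6398 = -6958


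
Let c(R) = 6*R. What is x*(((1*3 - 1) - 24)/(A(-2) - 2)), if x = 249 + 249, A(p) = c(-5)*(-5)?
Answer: -2739/37 ≈ -74.027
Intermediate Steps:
A(p) = 150 (A(p) = (6*(-5))*(-5) = -30*(-5) = 150)
x = 498
x*(((1*3 - 1) - 24)/(A(-2) - 2)) = 498*(((1*3 - 1) - 24)/(150 - 2)) = 498*(((3 - 1) - 24)/148) = 498*((2 - 24)*(1/148)) = 498*(-22*1/148) = 498*(-11/74) = -2739/37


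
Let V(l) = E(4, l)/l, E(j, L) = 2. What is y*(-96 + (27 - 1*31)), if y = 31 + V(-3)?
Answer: -9100/3 ≈ -3033.3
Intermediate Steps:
V(l) = 2/l
y = 91/3 (y = 31 + 2/(-3) = 31 + 2*(-⅓) = 31 - ⅔ = 91/3 ≈ 30.333)
y*(-96 + (27 - 1*31)) = 91*(-96 + (27 - 1*31))/3 = 91*(-96 + (27 - 31))/3 = 91*(-96 - 4)/3 = (91/3)*(-100) = -9100/3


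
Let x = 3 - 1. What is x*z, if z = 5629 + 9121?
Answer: 29500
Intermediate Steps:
x = 2
z = 14750
x*z = 2*14750 = 29500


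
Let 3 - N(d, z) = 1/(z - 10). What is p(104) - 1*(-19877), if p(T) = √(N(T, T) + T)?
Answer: 19877 + √945358/94 ≈ 19887.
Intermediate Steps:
N(d, z) = 3 - 1/(-10 + z) (N(d, z) = 3 - 1/(z - 10) = 3 - 1/(-10 + z))
p(T) = √(T + (-31 + 3*T)/(-10 + T)) (p(T) = √((-31 + 3*T)/(-10 + T) + T) = √(T + (-31 + 3*T)/(-10 + T)))
p(104) - 1*(-19877) = √((-31 + 104² - 7*104)/(-10 + 104)) - 1*(-19877) = √((-31 + 10816 - 728)/94) + 19877 = √((1/94)*10057) + 19877 = √(10057/94) + 19877 = √945358/94 + 19877 = 19877 + √945358/94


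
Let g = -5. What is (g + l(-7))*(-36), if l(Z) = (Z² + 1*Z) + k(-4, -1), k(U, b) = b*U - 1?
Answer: -1440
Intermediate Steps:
k(U, b) = -1 + U*b (k(U, b) = U*b - 1 = -1 + U*b)
l(Z) = 3 + Z + Z² (l(Z) = (Z² + 1*Z) + (-1 - 4*(-1)) = (Z² + Z) + (-1 + 4) = (Z + Z²) + 3 = 3 + Z + Z²)
(g + l(-7))*(-36) = (-5 + (3 - 7 + (-7)²))*(-36) = (-5 + (3 - 7 + 49))*(-36) = (-5 + 45)*(-36) = 40*(-36) = -1440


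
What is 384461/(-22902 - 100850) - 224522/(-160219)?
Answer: -33812910415/19827421688 ≈ -1.7054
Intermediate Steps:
384461/(-22902 - 100850) - 224522/(-160219) = 384461/(-123752) - 224522*(-1/160219) = 384461*(-1/123752) + 224522/160219 = -384461/123752 + 224522/160219 = -33812910415/19827421688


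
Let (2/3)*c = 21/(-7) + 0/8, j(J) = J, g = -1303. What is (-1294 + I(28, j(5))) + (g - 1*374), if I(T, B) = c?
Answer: -5951/2 ≈ -2975.5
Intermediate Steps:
c = -9/2 (c = 3*(21/(-7) + 0/8)/2 = 3*(21*(-⅐) + 0*(⅛))/2 = 3*(-3 + 0)/2 = (3/2)*(-3) = -9/2 ≈ -4.5000)
I(T, B) = -9/2
(-1294 + I(28, j(5))) + (g - 1*374) = (-1294 - 9/2) + (-1303 - 1*374) = -2597/2 + (-1303 - 374) = -2597/2 - 1677 = -5951/2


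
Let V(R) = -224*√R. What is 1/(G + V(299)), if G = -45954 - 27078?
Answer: -9129/664833800 + 7*√299/166208450 ≈ -1.3003e-5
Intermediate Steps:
G = -73032
1/(G + V(299)) = 1/(-73032 - 224*√299)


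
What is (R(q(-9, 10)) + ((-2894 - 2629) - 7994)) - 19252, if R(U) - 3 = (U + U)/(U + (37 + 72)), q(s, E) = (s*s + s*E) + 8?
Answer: -1769365/54 ≈ -32766.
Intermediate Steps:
q(s, E) = 8 + s² + E*s (q(s, E) = (s² + E*s) + 8 = 8 + s² + E*s)
R(U) = 3 + 2*U/(109 + U) (R(U) = 3 + (U + U)/(U + (37 + 72)) = 3 + (2*U)/(U + 109) = 3 + (2*U)/(109 + U) = 3 + 2*U/(109 + U))
(R(q(-9, 10)) + ((-2894 - 2629) - 7994)) - 19252 = ((327 + 5*(8 + (-9)² + 10*(-9)))/(109 + (8 + (-9)² + 10*(-9))) + ((-2894 - 2629) - 7994)) - 19252 = ((327 + 5*(8 + 81 - 90))/(109 + (8 + 81 - 90)) + (-5523 - 7994)) - 19252 = ((327 + 5*(-1))/(109 - 1) - 13517) - 19252 = ((327 - 5)/108 - 13517) - 19252 = ((1/108)*322 - 13517) - 19252 = (161/54 - 13517) - 19252 = -729757/54 - 19252 = -1769365/54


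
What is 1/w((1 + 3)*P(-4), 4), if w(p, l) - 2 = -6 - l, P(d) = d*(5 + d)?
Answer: -1/8 ≈ -0.12500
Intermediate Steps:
w(p, l) = -4 - l (w(p, l) = 2 + (-6 - l) = -4 - l)
1/w((1 + 3)*P(-4), 4) = 1/(-4 - 1*4) = 1/(-4 - 4) = 1/(-8) = -1/8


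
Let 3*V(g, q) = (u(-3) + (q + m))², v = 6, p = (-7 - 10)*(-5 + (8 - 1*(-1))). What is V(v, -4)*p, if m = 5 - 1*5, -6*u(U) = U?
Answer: -833/3 ≈ -277.67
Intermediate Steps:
u(U) = -U/6
p = -68 (p = -17*(-5 + (8 + 1)) = -17*(-5 + 9) = -17*4 = -68)
m = 0 (m = 5 - 5 = 0)
V(g, q) = (½ + q)²/3 (V(g, q) = (-⅙*(-3) + (q + 0))²/3 = (½ + q)²/3)
V(v, -4)*p = ((1 + 2*(-4))²/12)*(-68) = ((1 - 8)²/12)*(-68) = ((1/12)*(-7)²)*(-68) = ((1/12)*49)*(-68) = (49/12)*(-68) = -833/3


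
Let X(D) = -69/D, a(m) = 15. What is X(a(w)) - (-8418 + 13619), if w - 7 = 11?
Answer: -26028/5 ≈ -5205.6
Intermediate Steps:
w = 18 (w = 7 + 11 = 18)
X(a(w)) - (-8418 + 13619) = -69/15 - (-8418 + 13619) = -69*1/15 - 1*5201 = -23/5 - 5201 = -26028/5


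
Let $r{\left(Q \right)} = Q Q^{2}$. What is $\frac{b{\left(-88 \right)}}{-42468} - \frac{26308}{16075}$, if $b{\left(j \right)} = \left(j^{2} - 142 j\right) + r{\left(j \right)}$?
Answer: $\frac{2378014064}{170668275} \approx 13.934$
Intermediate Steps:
$r{\left(Q \right)} = Q^{3}$
$b{\left(j \right)} = j^{2} + j^{3} - 142 j$ ($b{\left(j \right)} = \left(j^{2} - 142 j\right) + j^{3} = j^{2} + j^{3} - 142 j$)
$\frac{b{\left(-88 \right)}}{-42468} - \frac{26308}{16075} = \frac{\left(-88\right) \left(-142 - 88 + \left(-88\right)^{2}\right)}{-42468} - \frac{26308}{16075} = - 88 \left(-142 - 88 + 7744\right) \left(- \frac{1}{42468}\right) - \frac{26308}{16075} = \left(-88\right) 7514 \left(- \frac{1}{42468}\right) - \frac{26308}{16075} = \left(-661232\right) \left(- \frac{1}{42468}\right) - \frac{26308}{16075} = \frac{165308}{10617} - \frac{26308}{16075} = \frac{2378014064}{170668275}$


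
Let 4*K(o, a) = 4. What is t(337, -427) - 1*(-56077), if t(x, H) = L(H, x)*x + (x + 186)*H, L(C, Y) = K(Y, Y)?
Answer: -166907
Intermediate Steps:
K(o, a) = 1 (K(o, a) = (¼)*4 = 1)
L(C, Y) = 1
t(x, H) = x + H*(186 + x) (t(x, H) = 1*x + (x + 186)*H = x + (186 + x)*H = x + H*(186 + x))
t(337, -427) - 1*(-56077) = (337 + 186*(-427) - 427*337) - 1*(-56077) = (337 - 79422 - 143899) + 56077 = -222984 + 56077 = -166907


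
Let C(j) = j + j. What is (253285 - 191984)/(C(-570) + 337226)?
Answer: 61301/336086 ≈ 0.18240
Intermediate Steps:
C(j) = 2*j
(253285 - 191984)/(C(-570) + 337226) = (253285 - 191984)/(2*(-570) + 337226) = 61301/(-1140 + 337226) = 61301/336086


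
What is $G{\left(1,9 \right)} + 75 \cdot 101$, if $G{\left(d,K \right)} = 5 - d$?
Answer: $7579$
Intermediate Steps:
$G{\left(1,9 \right)} + 75 \cdot 101 = \left(5 - 1\right) + 75 \cdot 101 = \left(5 - 1\right) + 7575 = 4 + 7575 = 7579$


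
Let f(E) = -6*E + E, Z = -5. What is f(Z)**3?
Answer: 15625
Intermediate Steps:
f(E) = -5*E
f(Z)**3 = (-5*(-5))**3 = 25**3 = 15625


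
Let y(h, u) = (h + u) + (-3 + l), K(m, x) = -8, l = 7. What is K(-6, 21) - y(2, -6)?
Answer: -8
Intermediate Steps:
y(h, u) = 4 + h + u (y(h, u) = (h + u) + (-3 + 7) = (h + u) + 4 = 4 + h + u)
K(-6, 21) - y(2, -6) = -8 - (4 + 2 - 6) = -8 - 1*0 = -8 + 0 = -8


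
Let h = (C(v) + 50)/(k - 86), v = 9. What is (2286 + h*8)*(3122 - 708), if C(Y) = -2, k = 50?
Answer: 16477964/3 ≈ 5.4927e+6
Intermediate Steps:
h = -4/3 (h = (-2 + 50)/(50 - 86) = 48/(-36) = 48*(-1/36) = -4/3 ≈ -1.3333)
(2286 + h*8)*(3122 - 708) = (2286 - 4/3*8)*(3122 - 708) = (2286 - 32/3)*2414 = (6826/3)*2414 = 16477964/3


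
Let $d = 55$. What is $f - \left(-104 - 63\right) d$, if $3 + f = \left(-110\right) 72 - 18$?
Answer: $1244$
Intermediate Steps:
$f = -7941$ ($f = -3 - 7938 = -7941$)
$f - \left(-104 - 63\right) d = -7941 - \left(-104 - 63\right) 55 = -7941 - \left(-167\right) 55 = -7941 - -9185 = -7941 + 9185 = 1244$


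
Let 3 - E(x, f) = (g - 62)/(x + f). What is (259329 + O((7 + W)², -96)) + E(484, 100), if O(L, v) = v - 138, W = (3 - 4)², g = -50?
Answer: 18914168/73 ≈ 2.5910e+5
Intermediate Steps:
E(x, f) = 3 + 112/(f + x) (E(x, f) = 3 - (-50 - 62)/(x + f) = 3 - (-112)/(f + x) = 3 + 112/(f + x))
W = 1 (W = (-1)² = 1)
O(L, v) = -138 + v
(259329 + O((7 + W)², -96)) + E(484, 100) = (259329 + (-138 - 96)) + (112 + 3*100 + 3*484)/(100 + 484) = (259329 - 234) + (112 + 300 + 1452)/584 = 259095 + (1/584)*1864 = 259095 + 233/73 = 18914168/73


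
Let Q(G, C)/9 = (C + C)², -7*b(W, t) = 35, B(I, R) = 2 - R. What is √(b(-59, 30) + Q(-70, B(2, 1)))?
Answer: √31 ≈ 5.5678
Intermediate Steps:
b(W, t) = -5 (b(W, t) = -⅐*35 = -5)
Q(G, C) = 36*C² (Q(G, C) = 9*(C + C)² = 9*(2*C)² = 9*(4*C²) = 36*C²)
√(b(-59, 30) + Q(-70, B(2, 1))) = √(-5 + 36*(2 - 1*1)²) = √(-5 + 36*(2 - 1)²) = √(-5 + 36*1²) = √(-5 + 36*1) = √(-5 + 36) = √31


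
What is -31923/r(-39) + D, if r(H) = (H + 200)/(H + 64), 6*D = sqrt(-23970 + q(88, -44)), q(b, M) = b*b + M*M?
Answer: -798075/161 + I*sqrt(14290)/6 ≈ -4957.0 + 19.923*I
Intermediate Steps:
q(b, M) = M**2 + b**2 (q(b, M) = b**2 + M**2 = M**2 + b**2)
D = I*sqrt(14290)/6 (D = sqrt(-23970 + ((-44)**2 + 88**2))/6 = sqrt(-23970 + (1936 + 7744))/6 = sqrt(-23970 + 9680)/6 = sqrt(-14290)/6 = (I*sqrt(14290))/6 = I*sqrt(14290)/6 ≈ 19.923*I)
r(H) = (200 + H)/(64 + H)
-31923/r(-39) + D = -31923*(64 - 39)/(200 - 39) + I*sqrt(14290)/6 = -31923/(161/25) + I*sqrt(14290)/6 = -31923/((1/25)*161) + I*sqrt(14290)/6 = -31923/161/25 + I*sqrt(14290)/6 = -31923*25/161 + I*sqrt(14290)/6 = -798075/161 + I*sqrt(14290)/6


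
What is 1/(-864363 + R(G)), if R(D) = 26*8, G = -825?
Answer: -1/864155 ≈ -1.1572e-6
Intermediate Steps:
R(D) = 208
1/(-864363 + R(G)) = 1/(-864363 + 208) = 1/(-864155) = -1/864155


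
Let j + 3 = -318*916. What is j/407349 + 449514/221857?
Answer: 39494710333/30124409031 ≈ 1.3111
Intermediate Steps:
j = -291291 (j = -3 - 318*916 = -3 - 291288 = -291291)
j/407349 + 449514/221857 = -291291/407349 + 449514/221857 = -291291*1/407349 + 449514*(1/221857) = -97097/135783 + 449514/221857 = 39494710333/30124409031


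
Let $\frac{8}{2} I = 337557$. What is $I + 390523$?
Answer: $\frac{1899649}{4} \approx 4.7491 \cdot 10^{5}$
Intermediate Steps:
$I = \frac{337557}{4}$ ($I = \frac{1}{4} \cdot 337557 = \frac{337557}{4} \approx 84389.0$)
$I + 390523 = \frac{337557}{4} + 390523 = \frac{1899649}{4}$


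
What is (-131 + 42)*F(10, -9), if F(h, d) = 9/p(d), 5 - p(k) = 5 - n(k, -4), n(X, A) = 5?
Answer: -801/5 ≈ -160.20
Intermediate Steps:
p(k) = 5 (p(k) = 5 - (5 - 1*5) = 5 - (5 - 5) = 5 - 1*0 = 5 + 0 = 5)
F(h, d) = 9/5
(-131 + 42)*F(10, -9) = (-131 + 42)*(9/5) = -89*9/5 = -801/5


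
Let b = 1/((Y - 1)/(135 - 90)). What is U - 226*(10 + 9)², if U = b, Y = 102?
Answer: -8240141/101 ≈ -81586.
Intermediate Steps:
b = 45/101 (b = 1/((102 - 1)/(135 - 90)) = 1/(101/45) = 45/101 ≈ 0.44554)
U = 45/101 ≈ 0.44554
U - 226*(10 + 9)² = 45/101 - 226*(10 + 9)² = 45/101 - 226*19² = 45/101 - 226*361 = 45/101 - 81586 = -8240141/101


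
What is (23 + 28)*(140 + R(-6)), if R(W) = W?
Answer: 6834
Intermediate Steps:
(23 + 28)*(140 + R(-6)) = (23 + 28)*(140 - 6) = 51*134 = 6834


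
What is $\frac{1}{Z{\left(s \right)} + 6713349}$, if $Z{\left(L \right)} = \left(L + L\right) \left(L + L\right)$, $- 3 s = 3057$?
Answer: $\frac{1}{10866793} \approx 9.2023 \cdot 10^{-8}$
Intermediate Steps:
$s = -1019$ ($s = \left(- \frac{1}{3}\right) 3057 = -1019$)
$Z{\left(L \right)} = 4 L^{2}$ ($Z{\left(L \right)} = 2 L 2 L = 4 L^{2}$)
$\frac{1}{Z{\left(s \right)} + 6713349} = \frac{1}{4 \left(-1019\right)^{2} + 6713349} = \frac{1}{4 \cdot 1038361 + 6713349} = \frac{1}{4153444 + 6713349} = \frac{1}{10866793}$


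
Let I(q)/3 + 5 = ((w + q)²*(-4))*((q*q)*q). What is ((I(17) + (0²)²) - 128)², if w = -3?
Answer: 133530019359361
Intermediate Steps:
I(q) = -15 - 12*q³*(-3 + q)² (I(q) = -15 + 3*(((-3 + q)²*(-4))*((q*q)*q)) = -15 + 3*((-4*(-3 + q)²)*(q²*q)) = -15 + 3*((-4*(-3 + q)²)*q³) = -15 + 3*(-4*q³*(-3 + q)²) = -15 - 12*q³*(-3 + q)²)
((I(17) + (0²)²) - 128)² = (((-15 - 12*17³*(-3 + 17)²) + (0²)²) - 128)² = (((-15 - 12*4913*14²) + 0²) - 128)² = (((-15 - 12*4913*196) + 0) - 128)² = (((-15 - 11555376) + 0) - 128)² = ((-11555391 + 0) - 128)² = (-11555391 - 128)² = (-11555519)² = 133530019359361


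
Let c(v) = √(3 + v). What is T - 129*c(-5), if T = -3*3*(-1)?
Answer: 9 - 129*I*√2 ≈ 9.0 - 182.43*I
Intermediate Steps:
T = 9 (T = -9*(-1) = 9)
T - 129*c(-5) = 9 - 129*√(3 - 5) = 9 - 129*I*√2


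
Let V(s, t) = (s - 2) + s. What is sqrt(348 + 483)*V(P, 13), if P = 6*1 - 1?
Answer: 8*sqrt(831) ≈ 230.62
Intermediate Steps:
P = 5 (P = 6 - 1 = 5)
V(s, t) = -2 + 2*s (V(s, t) = (-2 + s) + s = -2 + 2*s)
sqrt(348 + 483)*V(P, 13) = sqrt(348 + 483)*(-2 + 2*5) = sqrt(831)*(-2 + 10) = sqrt(831)*8 = 8*sqrt(831)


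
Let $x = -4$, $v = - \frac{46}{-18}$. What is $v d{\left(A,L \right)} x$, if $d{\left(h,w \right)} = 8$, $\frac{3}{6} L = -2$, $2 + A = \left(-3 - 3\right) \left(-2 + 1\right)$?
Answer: $- \frac{736}{9} \approx -81.778$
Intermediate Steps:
$A = 4$ ($A = -2 + \left(-3 - 3\right) \left(-2 + 1\right) = -2 - -6 = -2 + 6 = 4$)
$L = -4$ ($L = 2 \left(-2\right) = -4$)
$v = \frac{23}{9}$ ($v = \left(-46\right) \left(- \frac{1}{18}\right) = \frac{23}{9} \approx 2.5556$)
$v d{\left(A,L \right)} x = \frac{23}{9} \cdot 8 \left(-4\right) = \frac{184}{9} \left(-4\right) = - \frac{736}{9}$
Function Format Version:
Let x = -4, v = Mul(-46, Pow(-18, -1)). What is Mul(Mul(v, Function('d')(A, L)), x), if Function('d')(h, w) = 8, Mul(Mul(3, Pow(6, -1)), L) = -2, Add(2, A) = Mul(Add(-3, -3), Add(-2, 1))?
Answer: Rational(-736, 9) ≈ -81.778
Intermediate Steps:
A = 4 (A = Add(-2, Mul(Add(-3, -3), Add(-2, 1))) = Add(-2, Mul(-6, -1)) = Add(-2, 6) = 4)
L = -4 (L = Mul(2, -2) = -4)
v = Rational(23, 9) (v = Mul(-46, Rational(-1, 18)) = Rational(23, 9) ≈ 2.5556)
Mul(Mul(v, Function('d')(A, L)), x) = Mul(Mul(Rational(23, 9), 8), -4) = Mul(Rational(184, 9), -4) = Rational(-736, 9)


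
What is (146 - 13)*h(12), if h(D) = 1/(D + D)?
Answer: 133/24 ≈ 5.5417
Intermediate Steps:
h(D) = 1/(2*D)
(146 - 13)*h(12) = (146 - 13)*((1/2)/12) = 133*((1/2)*(1/12)) = 133*(1/24) = 133/24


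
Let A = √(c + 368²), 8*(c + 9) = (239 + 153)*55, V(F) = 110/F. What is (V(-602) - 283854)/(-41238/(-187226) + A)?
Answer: 164917049224182723/364303878376322129 - 748745318833280821*√138110/364303878376322129 ≈ -763.35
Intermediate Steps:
c = 2686 (c = -9 + ((239 + 153)*55)/8 = -9 + (392*55)/8 = -9 + (⅛)*21560 = -9 + 2695 = 2686)
A = √138110 (A = √(2686 + 368²) = √(2686 + 135424) = √138110 ≈ 371.63)
(V(-602) - 283854)/(-41238/(-187226) + A) = (110/(-602) - 283854)/(-41238/(-187226) + √138110) = (110*(-1/602) - 283854)/(-41238*(-1/187226) + √138110) = (-55/301 - 283854)/(20619/93613 + √138110) = -85440109/(301*(20619/93613 + √138110))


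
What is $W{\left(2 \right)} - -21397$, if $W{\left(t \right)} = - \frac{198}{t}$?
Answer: $21298$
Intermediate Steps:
$W{\left(2 \right)} - -21397 = - \frac{198}{2} - -21397 = \left(-198\right) \frac{1}{2} + 21397 = -99 + 21397 = 21298$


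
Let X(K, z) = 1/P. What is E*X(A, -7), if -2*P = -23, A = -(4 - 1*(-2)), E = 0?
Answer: 0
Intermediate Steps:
A = -6 (A = -(4 + 2) = -1*6 = -6)
P = 23/2 (P = -½*(-23) = 23/2 ≈ 11.500)
X(K, z) = 2/23 (X(K, z) = 1/(23/2) = 2/23)
E*X(A, -7) = 0*(2/23) = 0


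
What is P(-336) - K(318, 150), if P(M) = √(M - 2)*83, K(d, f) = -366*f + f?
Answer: 54750 + 1079*I*√2 ≈ 54750.0 + 1525.9*I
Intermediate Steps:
K(d, f) = -365*f
P(M) = 83*√(-2 + M) (P(M) = √(-2 + M)*83 = 83*√(-2 + M))
P(-336) - K(318, 150) = 83*√(-2 - 336) - (-365)*150 = 83*√(-338) - 1*(-54750) = 83*(13*I*√2) + 54750 = 1079*I*√2 + 54750 = 54750 + 1079*I*√2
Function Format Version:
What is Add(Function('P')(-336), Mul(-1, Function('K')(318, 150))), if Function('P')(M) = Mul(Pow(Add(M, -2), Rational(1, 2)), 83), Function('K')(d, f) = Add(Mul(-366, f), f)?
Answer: Add(54750, Mul(1079, I, Pow(2, Rational(1, 2)))) ≈ Add(54750., Mul(1525.9, I))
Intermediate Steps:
Function('K')(d, f) = Mul(-365, f)
Function('P')(M) = Mul(83, Pow(Add(-2, M), Rational(1, 2))) (Function('P')(M) = Mul(Pow(Add(-2, M), Rational(1, 2)), 83) = Mul(83, Pow(Add(-2, M), Rational(1, 2))))
Add(Function('P')(-336), Mul(-1, Function('K')(318, 150))) = Add(Mul(83, Pow(Add(-2, -336), Rational(1, 2))), Mul(-1, Mul(-365, 150))) = Add(Mul(83, Pow(-338, Rational(1, 2))), Mul(-1, -54750)) = Add(Mul(83, Mul(13, I, Pow(2, Rational(1, 2)))), 54750) = Add(Mul(1079, I, Pow(2, Rational(1, 2))), 54750) = Add(54750, Mul(1079, I, Pow(2, Rational(1, 2))))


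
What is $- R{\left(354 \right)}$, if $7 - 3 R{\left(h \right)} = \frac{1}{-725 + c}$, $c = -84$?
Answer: $- \frac{1888}{809} \approx -2.3337$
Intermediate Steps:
$R{\left(h \right)} = \frac{1888}{809}$ ($R{\left(h \right)} = \frac{7}{3} - \frac{1}{3 \left(-725 - 84\right)} = \frac{7}{3} - \frac{1}{3 \left(-809\right)} = \frac{7}{3} - - \frac{1}{2427} = \frac{7}{3} + \frac{1}{2427} = \frac{1888}{809}$)
$- R{\left(354 \right)} = \left(-1\right) \frac{1888}{809} = - \frac{1888}{809}$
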